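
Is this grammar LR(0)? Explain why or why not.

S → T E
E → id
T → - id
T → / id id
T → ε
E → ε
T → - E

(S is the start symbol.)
A grammar is LR(0) if no state in the canonical LR(0) collection has:
  - both a shift item (dot before a terminal) and a complete item (shift-reduce conflict), or
  - two or more complete items (reduce-reduce conflict; the accept item [S' → S .] counts as a complete item here).

Augment with S' → S and build the canonical LR(0) collection (I0 = CLOSURE({[S' → . S]}), then GOTO on every symbol after a dot until no new states appear). It has 11 states:
  I0: { [S → . T E], [S' → . S], [T → . - E], [T → . - id], [T → . / id id], [T → .] }  — shift, reduce
  I1: { [E → . id], [E → .], [T → - . E], [T → - . id] }  — shift, reduce
  I2: { [T → / . id id] }  — shift
  I3: { [S' → S .] }  — accept
  I4: { [E → . id], [E → .], [S → T . E] }  — shift, reduce
  I5: { [S → T E .] }  — reduce
  I6: { [E → id .] }  — reduce
  I7: { [T → / id . id] }  — shift
  I8: { [T → / id id .] }  — reduce
  I9: { [T → - E .] }  — reduce
  I10: { [E → id .], [T → - id .] }  — 2 reduces

Conflict in state I0:
  Shift-reduce conflict between [T → .] and [T → . - E]
So the grammar is NOT LR(0).

Answer: No. Shift-reduce conflict between [T → .] and [T → . - E]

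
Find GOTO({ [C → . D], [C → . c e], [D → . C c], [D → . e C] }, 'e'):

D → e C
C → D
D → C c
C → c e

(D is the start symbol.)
GOTO(I, 'e') = CLOSURE({ [A → αX.β] : [A → α.Xβ] ∈ I, X = 'e' })

Items with dot before 'e', with the dot advanced:
  [D → . e C] → [D → e . C]
Closure of the advanced items:
  [D → e . C] has the dot before C: add [C → . D], [C → . c e]
  [C → . D] has the dot before D: add [D → . e C], [D → . C c]

GOTO = { [C → . D], [C → . c e], [D → . C c], [D → . e C], [D → e . C] }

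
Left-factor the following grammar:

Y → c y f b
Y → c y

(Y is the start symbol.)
Y → c y Y'
Y' → f b
Y' → ε

Left-factoring transforms A → αβ₁ | αβ₂ into A → αA' and A' → β₁ | β₂
(α is the longest common prefix among the alternatives). Repeat until
no nonterminal has two alternatives with a common prefix.

Round 1: Y has alternatives sharing prefix 'c y'. Introduce Y': Y → c y Y'
  Add: Y' → f b
  Add: Y' → ε

No remaining common prefixes — done.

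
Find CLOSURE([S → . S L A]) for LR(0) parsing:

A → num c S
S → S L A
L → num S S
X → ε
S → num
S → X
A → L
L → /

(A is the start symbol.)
{ [S → . S L A], [S → . X], [S → . num], [X → .] }

To compute CLOSURE, for each item [A → α.Bβ] where B is a non-terminal, add [B → .γ] for all productions B → γ; repeat for the newly added items until nothing changes.

Start with: [S → . S L A]
  [S → . S L A] has the dot before S: add [S → . num], [S → . X]
  [S → . X] has the dot before X: add [X → .]
No further items can be added.

CLOSURE = { [S → . S L A], [S → . X], [S → . num], [X → .] }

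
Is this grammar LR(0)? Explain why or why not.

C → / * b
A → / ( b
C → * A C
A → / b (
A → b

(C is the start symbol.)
Yes, the grammar is LR(0)

A grammar is LR(0) if no state in the canonical LR(0) collection has:
  - both a shift item (dot before a terminal) and a complete item (shift-reduce conflict), or
  - two or more complete items (reduce-reduce conflict; the accept item [C' → C .] counts as a complete item here).

Augment with C' → C and build the canonical LR(0) collection (I0 = CLOSURE({[C' → . C]}), then GOTO on every symbol after a dot until no new states appear). It has 14 states:
  I0: { [C → . * A C], [C → . / * b], [C' → . C] }  — shift
  I1: { [A → . / ( b], [A → . / b (], [A → . b], [C → * . A C] }  — shift
  I2: { [C → / . * b] }  — shift
  I3: { [C' → C .] }  — accept
  I4: { [C → / * . b] }  — shift
  I5: { [C → / * b .] }  — reduce
  I6: { [A → / . ( b], [A → / . b (] }  — shift
  I7: { [C → * A . C], [C → . * A C], [C → . / * b] }  — shift
  I8: { [A → b .] }  — reduce
  I9: { [C → * A C .] }  — reduce
  I10: { [A → / ( . b] }  — shift
  I11: { [A → / b . (] }  — shift
  I12: { [A → / b ( .] }  — reduce
  I13: { [A → / ( b .] }  — reduce

Every state is either a pure shift/goto state or contains exactly one complete item and nothing to shift — no conflicts. The grammar is LR(0).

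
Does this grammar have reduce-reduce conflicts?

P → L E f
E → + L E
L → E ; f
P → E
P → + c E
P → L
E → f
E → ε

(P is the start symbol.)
A reduce-reduce conflict occurs when an LR(0) state has two complete items [A → α .] and [B → β .] — both call for a reduction, and with no lookahead the parser cannot choose between them.

Augment with P' → P and build the canonical LR(0) collection (I0 = CLOSURE({[P' → . P]}), then GOTO on every symbol after a dot until no new states appear). It has 16 states:
  I0: { [E → . + L E], [E → . f], [E → .], [L → . E ; f], [P → . + c E], [P → . E], [P → . L E f], [P → . L], [P' → . P] }  — shift, reduce
  I1: { [E → + . L E], [E → . + L E], [E → . f], [E → .], [L → . E ; f], [P → + . c E] }  — shift, reduce
  I2: { [L → E . ; f], [P → E .] }  — shift, reduce
  I3: { [E → . + L E], [E → . f], [E → .], [P → L . E f], [P → L .] }  — shift, 2 reduces
  I4: { [P' → P .] }  — accept
  I5: { [E → f .] }  — reduce
  I6: { [E → + . L E], [E → . + L E], [E → . f], [E → .], [L → . E ; f] }  — shift, reduce
  I7: { [P → L E . f] }  — shift
  I8: { [P → L E f .] }  — reduce
  I9: { [L → E . ; f] }  — shift
  I10: { [E → + L . E], [E → . + L E], [E → . f], [E → .] }  — shift, reduce
  I11: { [E → + L E .] }  — reduce
  I12: { [L → E ; . f] }  — shift
  I13: { [L → E ; f .] }  — reduce
  I14: { [E → . + L E], [E → . f], [E → .], [P → + c . E] }  — shift, reduce
  I15: { [P → + c E .] }  — reduce

I3 contains complete items [E → .], [P → L .] — reduce-reduce conflict.

Answer: Yes — I3: [E → .] vs [P → L .]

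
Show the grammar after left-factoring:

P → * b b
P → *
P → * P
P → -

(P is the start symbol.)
Left-factoring transforms A → αβ₁ | αβ₂ into A → αA' and A' → β₁ | β₂
(α is the longest common prefix among the alternatives). Repeat until
no nonterminal has two alternatives with a common prefix.

Round 1: P has alternatives sharing prefix '*'. Introduce P': P → * P'
  Add: P' → b b
  Add: P' → ε
  Add: P' → P

No remaining common prefixes — done.

Resulting grammar:
P → * P'
P' → b b
P' → ε
P' → P
P → -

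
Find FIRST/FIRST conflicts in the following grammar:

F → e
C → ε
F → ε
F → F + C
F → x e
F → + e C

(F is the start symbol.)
FIRST sets of the non-terminals at (or reachable through a nullable prefix from) the front of some alternative:
  FIRST(F) = { '+', 'e', 'x', ε }

Productions for F:
  F → e: FIRST = { 'e' }
  F → ε: FIRST = { ε }
  F → F + C: FIRST = { '+', 'e', 'x' }
  F → x e: FIRST = { 'x' }
  F → + e C: FIRST = { '+' }
C has only one production, so no FIRST/FIRST conflict is possible there.

Conflict for F: F → e and F → F + C
  Overlap: { 'e' }
Conflict for F: F → F + C and F → x e
  Overlap: { 'x' }
Conflict for F: F → F + C and F → + e C
  Overlap: { '+' }

Answer: Yes. F → e / F → F '+' C on { 'e' }; F → F '+' C / F → x e on { 'x' }; F → F '+' C / F → '+' e C on { '+' }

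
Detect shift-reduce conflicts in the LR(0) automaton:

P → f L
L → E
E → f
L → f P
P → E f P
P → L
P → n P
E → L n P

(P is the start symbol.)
A shift-reduce conflict occurs when an LR(0) state has both:
  - a complete (reduce) item [A → α .] (dot at the end), and
  - a shift item [B → β . c γ] (dot before a terminal).

Augment with P' → P and build the canonical LR(0) collection (I0 = CLOSURE({[P' → . P]}), then GOTO on every symbol after a dot until no new states appear). It has 13 states:
  I0: { [E → . L n P], [E → . f], [L → . E], [L → . f P], [P → . E f P], [P → . L], [P → . f L], [P → . n P], [P' → . P] }  — shift
  I1: { [L → E .], [P → E . f P] }  — shift, reduce
  I2: { [E → L . n P], [P → L .] }  — shift, reduce
  I3: { [P' → P .] }  — accept
  I4: { [E → . L n P], [E → . f], [E → f .], [L → . E], [L → . f P], [L → f . P], [P → . E f P], [P → . L], [P → . f L], [P → . n P], [P → f . L] }  — shift, reduce
  I5: { [E → . L n P], [E → . f], [L → . E], [L → . f P], [P → . E f P], [P → . L], [P → . f L], [P → . n P], [P → n . P] }  — shift
  I6: { [P → n P .] }  — reduce
  I7: { [E → L . n P], [P → L .], [P → f L .] }  — shift, 2 reduces
  I8: { [L → f P .] }  — reduce
  I9: { [E → . L n P], [E → . f], [E → L n . P], [L → . E], [L → . f P], [P → . E f P], [P → . L], [P → . f L], [P → . n P] }  — shift
  I10: { [E → L n P .] }  — reduce
  I11: { [E → . L n P], [E → . f], [L → . E], [L → . f P], [P → . E f P], [P → . L], [P → . f L], [P → . n P], [P → E f . P] }  — shift
  I12: { [P → E f P .] }  — reduce

I1 contains reduce item [L → E .] and shift item [P → E . f P] — shift-reduce conflict.
I2 contains reduce item [P → L .] and shift item [E → L . n P] — shift-reduce conflict.
I4 contains reduce item [E → f .] and shift items [E → . f], [L → . f P], [P → . f L], [P → . n P] — shift-reduce conflict.
I7 contains reduce items [P → L .], [P → f L .] and shift item [E → L . n P] — shift-reduce conflict.

Answer: Yes — I1: [L → E .] vs [P → E . f P]; I2: [P → L .] vs [E → L . n P]; I4: [E → f .] vs [E → . f]; I7: [P → L .] vs [E → L . n P]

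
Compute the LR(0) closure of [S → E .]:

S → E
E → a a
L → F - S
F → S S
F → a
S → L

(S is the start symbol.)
{ [S → E .] }

To compute CLOSURE, for each item [A → α.Bβ] where B is a non-terminal, add [B → .γ] for all productions B → γ; repeat for the newly added items until nothing changes.

Start with: [S → E .]
The dot is at the end, so nothing is added.

CLOSURE = { [S → E .] }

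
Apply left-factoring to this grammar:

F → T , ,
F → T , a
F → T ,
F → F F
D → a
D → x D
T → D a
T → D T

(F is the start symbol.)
F → T , F'
F' → ,
F' → a
F' → ε
F → F F
D → a
D → x D
T → D T'
T' → a
T' → T

Left-factoring transforms A → αβ₁ | αβ₂ into A → αA' and A' → β₁ | β₂
(α is the longest common prefix among the alternatives). Repeat until
no nonterminal has two alternatives with a common prefix.

Round 1: F has alternatives sharing prefix 'T ,'. Introduce F': F → T , F'
  Add: F' → ,
  Add: F' → a
  Add: F' → ε

Round 2: T has alternatives sharing prefix 'D'. Introduce T': T → D T'
  Add: T' → a
  Add: T' → T

No remaining common prefixes — done.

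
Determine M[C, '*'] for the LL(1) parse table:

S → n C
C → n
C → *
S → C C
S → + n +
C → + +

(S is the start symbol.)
C → *

To find M[C, '*'], we find productions for C where '*' is in the predict set (PREDICT(N → α) = (FIRST(α) \ {ε}) ∪ (FOLLOW(N) if α ⇒* ε)).

C → n: PREDICT = { 'n' }
C → *: PREDICT = { '*' }
  '*' is in predict set, so this production goes in M[C, '*']
C → + +: PREDICT = { '+' }

M[C, '*'] = C → *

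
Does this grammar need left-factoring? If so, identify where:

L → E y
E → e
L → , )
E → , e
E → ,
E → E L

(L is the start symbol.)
Left-factoring is needed when two productions for the same non-terminal
share a common prefix on the right-hand side.

Productions for L:
  L → E y
  L → , )
Productions for E:
  E → e
  E → , e
  E → ,
  E → E L

Found common prefix ',' in productions for E

Answer: Yes, E has productions with common prefix ','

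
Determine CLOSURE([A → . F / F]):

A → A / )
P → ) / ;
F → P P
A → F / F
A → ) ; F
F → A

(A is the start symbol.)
To compute CLOSURE, for each item [A → α.Bβ] where B is a non-terminal, add [B → .γ] for all productions B → γ; repeat for the newly added items until nothing changes.

Start with: [A → . F / F]
  [A → . F / F] has the dot before F: add [F → . P P], [F → . A]
  [F → . P P] has the dot before P: add [P → . ) / ;]
  [F → . A] has the dot before A: add [A → . A / )], [A → . ) ; F]
No further items can be added.

CLOSURE = { [A → . ) ; F], [A → . A / )], [A → . F / F], [F → . A], [F → . P P], [P → . ) / ;] }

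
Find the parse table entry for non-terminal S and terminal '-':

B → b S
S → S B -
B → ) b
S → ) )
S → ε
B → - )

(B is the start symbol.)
S → S B -, S → ε

To find M[S, '-'], we find productions for S where '-' is in the predict set (PREDICT(N → α) = (FIRST(α) \ {ε}) ∪ (FOLLOW(N) if α ⇒* ε)).

Relevant sets:
  FIRST(S) = { ')', '-', 'b', ε }
  FIRST(B) = { ')', '-', 'b' }
  FOLLOW(S) = { $, ')', '-', 'b' }

S → S B -: PREDICT = { ')', '-', 'b' }
  '-' is in predict set, so this production goes in M[S, '-']
S → ) ): PREDICT = { ')' }
S → ε: PREDICT = { $, ')', '-', 'b' }
  '-' is in predict set, so this production goes in M[S, '-']

M[S, '-'] = S → S B -, S → ε  (a multiply-defined cell — the grammar is not LL(1))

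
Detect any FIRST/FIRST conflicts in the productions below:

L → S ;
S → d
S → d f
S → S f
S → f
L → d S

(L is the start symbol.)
A FIRST/FIRST conflict occurs when two productions N → α and N → β for the same non-terminal have FIRST(α) ∩ FIRST(β) ≠ ∅ (with ε ∈ FIRST of a nullable right-hand side, so two nullable alternatives also conflict).

FIRST sets of the non-terminals at (or reachable through a nullable prefix from) the front of some alternative:
  FIRST(S) = { 'd', 'f' }

Productions for L:
  L → S ;: FIRST = { 'd', 'f' }
  L → d S: FIRST = { 'd' }
Productions for S:
  S → d: FIRST = { 'd' }
  S → d f: FIRST = { 'd' }
  S → S f: FIRST = { 'd', 'f' }
  S → f: FIRST = { 'f' }

Conflict for L: L → S ; and L → d S
  Overlap: { 'd' }
Conflict for S: S → d and S → d f
  Overlap: { 'd' }
Conflict for S: S → d and S → S f
  Overlap: { 'd' }
Conflict for S: S → d f and S → S f
  Overlap: { 'd' }
Conflict for S: S → S f and S → f
  Overlap: { 'f' }

Answer: Yes. L → S ';' / L → d S on { 'd' }; S → d / S → d f on { 'd' }; S → d / S → S f on { 'd' }; S → d f / S → S f on { 'd' }; S → S f / S → f on { 'f' }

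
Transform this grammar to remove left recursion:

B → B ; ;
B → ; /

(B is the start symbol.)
B is directly left-recursive. The standard transformation for
  A → A α₁ | ... | A α_m | β₁ | ... | β_n
is
  A  → β₁ A' | ... | β_n A'
  A' → α₁ A' | ... | α_m A' | ε

B → ; / becomes B → ; / B'
B → B ; ; becomes B' → ; ; B'
Add B' → ε

Resulting grammar:
B → ; / B'
B' → ; ; B'
B' → ε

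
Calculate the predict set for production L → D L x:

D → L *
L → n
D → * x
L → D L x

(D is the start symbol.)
{ '*', 'n' }

PREDICT(L → D L x) = (FIRST(RHS) \ {ε}) ∪ (FOLLOW(L) if ε ∈ FIRST(RHS), i.e. RHS ⇒* ε)
FIRST(D) = { '*', 'n' }
FIRST(D L x) = { '*', 'n' }
ε ∉ FIRST(D L x), so FOLLOW(L) is not added.
PREDICT(L → D L x) = { '*', 'n' }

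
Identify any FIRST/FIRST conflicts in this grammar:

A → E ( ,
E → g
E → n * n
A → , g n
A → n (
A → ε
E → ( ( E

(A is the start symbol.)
A FIRST/FIRST conflict occurs when two productions N → α and N → β for the same non-terminal have FIRST(α) ∩ FIRST(β) ≠ ∅ (with ε ∈ FIRST of a nullable right-hand side, so two nullable alternatives also conflict).

FIRST sets of the non-terminals at (or reachable through a nullable prefix from) the front of some alternative:
  FIRST(E) = { '(', 'g', 'n' }

Productions for A:
  A → E ( ,: FIRST = { '(', 'g', 'n' }
  A → , g n: FIRST = { ',' }
  A → n (: FIRST = { 'n' }
  A → ε: FIRST = { ε }
Productions for E:
  E → g: FIRST = { 'g' }
  E → n * n: FIRST = { 'n' }
  E → ( ( E: FIRST = { '(' }

Conflict for A: A → E ( , and A → n (
  Overlap: { 'n' }

Answer: Yes. A → E '(' ',' / A → n '(' on { 'n' }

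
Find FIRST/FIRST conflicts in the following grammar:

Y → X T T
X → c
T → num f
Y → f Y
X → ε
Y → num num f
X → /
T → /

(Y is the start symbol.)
Yes. Y → X T T / Y → num num f on { 'num' }

A FIRST/FIRST conflict occurs when two productions N → α and N → β for the same non-terminal have FIRST(α) ∩ FIRST(β) ≠ ∅ (with ε ∈ FIRST of a nullable right-hand side, so two nullable alternatives also conflict).

FIRST sets of the non-terminals at (or reachable through a nullable prefix from) the front of some alternative:
  FIRST(X) = { '/', 'c', ε }
  FIRST(T) = { '/', 'num' }

Productions for Y:
  Y → X T T: FIRST = { '/', 'c', 'num' }
  Y → f Y: FIRST = { 'f' }
  Y → num num f: FIRST = { 'num' }
Productions for X:
  X → c: FIRST = { 'c' }
  X → ε: FIRST = { ε }
  X → /: FIRST = { '/' }
Productions for T:
  T → num f: FIRST = { 'num' }
  T → /: FIRST = { '/' }

Conflict for Y: Y → X T T and Y → num num f
  Overlap: { 'num' }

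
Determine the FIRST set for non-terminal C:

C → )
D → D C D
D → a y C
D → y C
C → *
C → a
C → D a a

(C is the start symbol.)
To compute FIRST(C), examine every production with C on the left-hand side, reading each right-hand side left to right until a non-nullable symbol is reached.

FIRST sets of the other non-terminals involved (by the same procedure, iterated to a fixed point):
  FIRST(D) = { 'a', 'y' }

From C → ):
  - ')' is a terminal: add ')' and stop
From C → *:
  - '*' is a terminal: add '*' and stop
From C → a:
  - a is a terminal: add 'a' and stop
From C → D a a:
  - D is a non-terminal: add FIRST(D) \ {ε} = { 'a', 'y' }
    D is not nullable, so stop

Collecting: FIRST(C) = { ')', '*', 'a', 'y' }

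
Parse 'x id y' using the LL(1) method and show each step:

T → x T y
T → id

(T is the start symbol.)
LL(1) parsing maintains a stack (initially the start symbol over $) and the input. At each step: if the stack top is a terminal, match it against the current input token; if it is a non-terminal N, replace it with the RHS of M[N, lookahead] (the unique production whose predict set contains the lookahead).

Stack is shown with the top on the left.

Stack    Input     Action
-------------------------
T $      x id y $  output T → x T y
x T y $  x id y $  match 'x'
T y $    id y $    output T → id
id y $   id y $    match 'id'
y $      y $       match 'y'
$        $         accept

The string is accepted.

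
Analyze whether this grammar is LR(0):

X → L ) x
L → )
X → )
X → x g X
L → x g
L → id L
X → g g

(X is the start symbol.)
Augment with X' → X and build the canonical LR(0) collection (I0 = CLOSURE({[X' → . X]}), then GOTO on every symbol after a dot until no new states appear). It has 16 states:
  I0: { [L → . )], [L → . id L], [L → . x g], [X → . )], [X → . L ) x], [X → . g g], [X → . x g X], [X' → . X] }  — shift
  I1: { [L → ) .], [X → ) .] }  — 2 reduces
  I2: { [X → L . ) x] }  — shift
  I3: { [X' → X .] }  — accept
  I4: { [X → g . g] }  — shift
  I5: { [L → . )], [L → . id L], [L → . x g], [L → id . L] }  — shift
  I6: { [L → x . g], [X → x . g X] }  — shift
  I7: { [L → . )], [L → . id L], [L → . x g], [L → x g .], [X → . )], [X → . L ) x], [X → . g g], [X → . x g X], [X → x g . X] }  — shift, reduce
  I8: { [X → x g X .] }  — reduce
  I9: { [L → ) .] }  — reduce
  I10: { [L → id L .] }  — reduce
  I11: { [L → x . g] }  — shift
  I12: { [L → x g .] }  — reduce
  I13: { [X → g g .] }  — reduce
  I14: { [X → L ) . x] }  — shift
  I15: { [X → L ) x .] }  — reduce

Conflict in state I1:
  Reduce-reduce conflict: [L → ) .] and [X → ) .]
So the grammar is NOT LR(0).

Answer: No. Reduce-reduce conflict: [L → ) .] and [X → ) .]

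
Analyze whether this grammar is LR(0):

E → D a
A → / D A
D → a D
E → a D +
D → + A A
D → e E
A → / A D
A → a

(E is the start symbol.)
No. Shift-reduce conflict between [D → a D .] and [E → a D . +]

Augment with E' → E and build the canonical LR(0) collection (I0 = CLOSURE({[E' → . E]}), then GOTO on every symbol after a dot until no new states appear). It has 21 states:
  I0: { [D → . + A A], [D → . a D], [D → . e E], [E → . D a], [E → . a D +], [E' → . E] }  — shift
  I1: { [A → . / A D], [A → . / D A], [A → . a], [D → + . A A] }  — shift
  I2: { [E → D . a] }  — shift
  I3: { [E' → E .] }  — accept
  I4: { [D → . + A A], [D → . a D], [D → . e E], [D → a . D], [E → a . D +] }  — shift
  I5: { [D → . + A A], [D → . a D], [D → . e E], [D → e . E], [E → . D a], [E → . a D +] }  — shift
  I6: { [D → e E .] }  — reduce
  I7: { [D → a D .], [E → a D . +] }  — shift, reduce
  I8: { [D → . + A A], [D → . a D], [D → . e E], [D → a . D] }  — shift
  I9: { [D → a D .] }  — reduce
  I10: { [E → a D + .] }  — reduce
  I11: { [E → D a .] }  — reduce
  I12: { [A → . / A D], [A → . / D A], [A → . a], [A → / . A D], [A → / . D A], [D → . + A A], [D → . a D], [D → . e E] }  — shift
  I13: { [A → . / A D], [A → . / D A], [A → . a], [D → + A . A] }  — shift
  I14: { [A → a .] }  — reduce
  I15: { [D → + A A .] }  — reduce
  I16: { [A → / A . D], [D → . + A A], [D → . a D], [D → . e E] }  — shift
  I17: { [A → . / A D], [A → . / D A], [A → . a], [A → / D . A] }  — shift
  I18: { [A → a .], [D → . + A A], [D → . a D], [D → . e E], [D → a . D] }  — shift, reduce
  I19: { [A → / D A .] }  — reduce
  I20: { [A → / A D .] }  — reduce

Conflict in state I7:
  Shift-reduce conflict between [D → a D .] and [E → a D . +]
So the grammar is NOT LR(0).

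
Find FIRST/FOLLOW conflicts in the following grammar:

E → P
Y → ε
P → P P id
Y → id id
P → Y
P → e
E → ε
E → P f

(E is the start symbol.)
Yes. Y → id id with FOLLOW(Y) on { 'id' }; P → P P id with FOLLOW(P) on { 'e', 'id' }; P → e with FOLLOW(P) on { 'e' }

Nullable non-terminals: E, P, Y.
FIRST sets used below: FIRST(P) = { 'e', 'id', ε }, FIRST(Y) = { 'id', ε }

E: nullable alternative(s) E → P, E → ε; FOLLOW(E) = { $ }
  E → P: FIRST \ {ε} = { 'e', 'id' } — disjoint from FOLLOW(E)
  E → ε: FIRST \ {ε} = { } — disjoint from FOLLOW(E)
  E → P f: FIRST \ {ε} = { 'e', 'f', 'id' } — disjoint from FOLLOW(E)

P: nullable alternative(s) P → Y; FOLLOW(P) = { $, 'e', 'f', 'id' }
  P → P P id: FIRST \ {ε} = { 'e', 'id' } — overlaps FOLLOW(P) on { 'e', 'id' }: CONFLICT
  P → Y: FIRST \ {ε} = { 'id' } — this is the only nullable alternative, skip
  P → e: FIRST \ {ε} = { 'e' } — overlaps FOLLOW(P) on { 'e' }: CONFLICT

Y: nullable alternative(s) Y → ε; FOLLOW(Y) = { $, 'e', 'f', 'id' }
  Y → ε: FIRST \ {ε} = { } — this is the only nullable alternative, skip
  Y → id id: FIRST \ {ε} = { 'id' } — overlaps FOLLOW(Y) on { 'id' }: CONFLICT

So the grammar has 3 FIRST/FOLLOW conflicts (marked CONFLICT above).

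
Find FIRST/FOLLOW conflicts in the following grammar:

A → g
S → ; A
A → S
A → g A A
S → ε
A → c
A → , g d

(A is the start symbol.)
Yes. A → g with FOLLOW(A) on { 'g' }; A → g A A with FOLLOW(A) on { 'g' }; A → c with FOLLOW(A) on { 'c' }; A → ',' g d with FOLLOW(A) on { ',' }; S → ';' A with FOLLOW(S) on { ';' }

A FIRST/FOLLOW conflict occurs when a non-terminal N has a nullable alternative N → β (β ⇒* ε) and another alternative N → α with FIRST(α) ∩ FOLLOW(N) ≠ ∅: on such a lookahead the parser cannot decide between expanding α and letting N vanish via β.

Nullable non-terminals: A, S.
FIRST sets used below: FIRST(S) = { ';', ε }

A: nullable alternative(s) A → S; FOLLOW(A) = { $, ',', ';', 'c', 'g' }
  A → g: FIRST \ {ε} = { 'g' } — overlaps FOLLOW(A) on { 'g' }: CONFLICT
  A → S: FIRST \ {ε} = { ';' } — this is the only nullable alternative, skip
  A → g A A: FIRST \ {ε} = { 'g' } — overlaps FOLLOW(A) on { 'g' }: CONFLICT
  A → c: FIRST \ {ε} = { 'c' } — overlaps FOLLOW(A) on { 'c' }: CONFLICT
  A → , g d: FIRST \ {ε} = { ',' } — overlaps FOLLOW(A) on { ',' }: CONFLICT

S: nullable alternative(s) S → ε; FOLLOW(S) = { $, ',', ';', 'c', 'g' }
  S → ; A: FIRST \ {ε} = { ';' } — overlaps FOLLOW(S) on { ';' }: CONFLICT
  S → ε: FIRST \ {ε} = { } — this is the only nullable alternative, skip

So the grammar has 5 FIRST/FOLLOW conflicts (marked CONFLICT above).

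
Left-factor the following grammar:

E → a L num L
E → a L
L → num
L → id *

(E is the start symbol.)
Left-factoring transforms A → αβ₁ | αβ₂ into A → αA' and A' → β₁ | β₂
(α is the longest common prefix among the alternatives). Repeat until
no nonterminal has two alternatives with a common prefix.

Round 1: E has alternatives sharing prefix 'a L'. Introduce E': E → a L E'
  Add: E' → num L
  Add: E' → ε

No remaining common prefixes — done.

Resulting grammar:
E → a L E'
E' → num L
E' → ε
L → num
L → id *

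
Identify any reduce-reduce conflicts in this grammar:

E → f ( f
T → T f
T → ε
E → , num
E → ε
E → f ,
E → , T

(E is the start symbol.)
A reduce-reduce conflict occurs when an LR(0) state has two complete items [A → α .] and [B → β .] — both call for a reduction, and with no lookahead the parser cannot choose between them.

Augment with E' → E and build the canonical LR(0) collection (I0 = CLOSURE({[E' → . E]}), then GOTO on every symbol after a dot until no new states appear). It has 10 states:
  I0: { [E → . , T], [E → . , num], [E → . f ( f], [E → . f ,], [E → .], [E' → . E] }  — shift, reduce
  I1: { [E → , . T], [E → , . num], [T → . T f], [T → .] }  — shift, reduce
  I2: { [E' → E .] }  — accept
  I3: { [E → f . ( f], [E → f . ,] }  — shift
  I4: { [E → f ( . f] }  — shift
  I5: { [E → f , .] }  — reduce
  I6: { [E → f ( f .] }  — reduce
  I7: { [E → , T .], [T → T . f] }  — shift, reduce
  I8: { [E → , num .] }  — reduce
  I9: { [T → T f .] }  — reduce

No state contains more than one complete item.

Answer: No reduce-reduce conflicts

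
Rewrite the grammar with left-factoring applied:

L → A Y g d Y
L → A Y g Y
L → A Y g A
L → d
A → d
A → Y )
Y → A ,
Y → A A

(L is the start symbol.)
Left-factoring transforms A → αβ₁ | αβ₂ into A → αA' and A' → β₁ | β₂
(α is the longest common prefix among the alternatives). Repeat until
no nonterminal has two alternatives with a common prefix.

Round 1: L has alternatives sharing prefix 'A Y g'. Introduce L': L → A Y g L'
  Add: L' → d Y
  Add: L' → Y
  Add: L' → A

Round 2: Y has alternatives sharing prefix 'A'. Introduce Y': Y → A Y'
  Add: Y' → ,
  Add: Y' → A

No remaining common prefixes — done.

Resulting grammar:
L → A Y g L'
L' → d Y
L' → Y
L' → A
L → d
A → d
A → Y )
Y → A Y'
Y' → ,
Y' → A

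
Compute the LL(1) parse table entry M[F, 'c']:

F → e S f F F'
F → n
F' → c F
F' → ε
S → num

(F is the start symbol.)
Empty (error entry)

To find M[F, 'c'], we find productions for F where 'c' is in the predict set (PREDICT(N → α) = (FIRST(α) \ {ε}) ∪ (FOLLOW(N) if α ⇒* ε)).

F → e S f F F': PREDICT = { 'e' }
F → n: PREDICT = { 'n' }

M[F, 'c'] is empty (no production applies)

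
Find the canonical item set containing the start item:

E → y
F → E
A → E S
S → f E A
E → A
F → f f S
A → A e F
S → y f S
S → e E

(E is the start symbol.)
First, augment the grammar with E' → E
I₀ = CLOSURE({ [E' → . E] }):
  [E' → . E] has the dot before E: add [E → . y], [E → . A]
  [E → . A] has the dot before A: add [A → . E S], [A → . A e F]
No further items can be added.

I₀ = { [A → . A e F], [A → . E S], [E → . A], [E → . y], [E' → . E] }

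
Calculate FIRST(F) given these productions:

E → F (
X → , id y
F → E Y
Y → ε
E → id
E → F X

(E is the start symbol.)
To compute FIRST(F), examine every production with F on the left-hand side, reading each right-hand side left to right until a non-nullable symbol is reached.

FIRST sets of the other non-terminals involved (by the same procedure, iterated to a fixed point):
  FIRST(E) = { 'id' }

From F → E Y:
  - E is a non-terminal: add FIRST(E) \ {ε} = { 'id' }
    E is not nullable, so stop

Collecting: FIRST(F) = { 'id' }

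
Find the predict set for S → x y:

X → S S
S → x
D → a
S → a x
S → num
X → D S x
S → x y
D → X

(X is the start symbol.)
PREDICT(S → x y) = (FIRST(RHS) \ {ε}) ∪ (FOLLOW(S) if ε ∈ FIRST(RHS), i.e. RHS ⇒* ε)
FIRST(x y) = { 'x' }
ε ∉ FIRST(x y), so FOLLOW(S) is not added.
PREDICT(S → x y) = { 'x' }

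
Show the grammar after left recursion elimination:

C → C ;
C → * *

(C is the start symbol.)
C → * * C'
C' → ; C'
C' → ε

C is directly left-recursive. The standard transformation for
  A → A α₁ | ... | A α_m | β₁ | ... | β_n
is
  A  → β₁ A' | ... | β_n A'
  A' → α₁ A' | ... | α_m A' | ε

C → * * becomes C → * * C'
C → C ; becomes C' → ; C'
Add C' → ε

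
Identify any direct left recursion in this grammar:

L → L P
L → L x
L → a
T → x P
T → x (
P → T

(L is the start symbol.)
Yes, L is left-recursive

L → L P: LEFT RECURSIVE (starts with L)
L → L x: LEFT RECURSIVE (starts with L)
L → a: starts with a
T → x P: starts with x
T → x (: starts with x
P → T: starts with T

The grammar has direct left recursion on: L.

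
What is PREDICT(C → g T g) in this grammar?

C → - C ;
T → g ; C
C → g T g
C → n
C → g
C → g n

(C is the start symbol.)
PREDICT(C → g T g) = (FIRST(RHS) \ {ε}) ∪ (FOLLOW(C) if ε ∈ FIRST(RHS), i.e. RHS ⇒* ε)
FIRST(g T g) = { 'g' }
ε ∉ FIRST(g T g), so FOLLOW(C) is not added.
PREDICT(C → g T g) = { 'g' }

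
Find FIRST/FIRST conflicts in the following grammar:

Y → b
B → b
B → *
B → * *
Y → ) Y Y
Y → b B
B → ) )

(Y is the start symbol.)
Yes. Y → b / Y → b B on { 'b' }; B → '*' / B → '*' '*' on { '*' }

A FIRST/FIRST conflict occurs when two productions N → α and N → β for the same non-terminal have FIRST(α) ∩ FIRST(β) ≠ ∅ (with ε ∈ FIRST of a nullable right-hand side, so two nullable alternatives also conflict).

Productions for Y:
  Y → b: FIRST = { 'b' }
  Y → ) Y Y: FIRST = { ')' }
  Y → b B: FIRST = { 'b' }
Productions for B:
  B → b: FIRST = { 'b' }
  B → *: FIRST = { '*' }
  B → * *: FIRST = { '*' }
  B → ) ): FIRST = { ')' }

Conflict for Y: Y → b and Y → b B
  Overlap: { 'b' }
Conflict for B: B → * and B → * *
  Overlap: { '*' }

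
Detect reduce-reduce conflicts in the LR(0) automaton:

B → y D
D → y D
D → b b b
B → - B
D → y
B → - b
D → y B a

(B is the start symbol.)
A reduce-reduce conflict occurs when an LR(0) state has two complete items [A → α .] and [B → β .] — both call for a reduction, and with no lookahead the parser cannot choose between them.

Augment with B' → B and build the canonical LR(0) collection (I0 = CLOSURE({[B' → . B]}), then GOTO on every symbol after a dot until no new states appear). It has 16 states:
  I0: { [B → . - B], [B → . - b], [B → . y D], [B' → . B] }  — shift
  I1: { [B → - . B], [B → - . b], [B → . - B], [B → . - b], [B → . y D] }  — shift
  I2: { [B' → B .] }  — accept
  I3: { [B → y . D], [D → . b b b], [D → . y B a], [D → . y D], [D → . y] }  — shift
  I4: { [B → y D .] }  — reduce
  I5: { [D → b . b b] }  — shift
  I6: { [B → . - B], [B → . - b], [B → . y D], [D → . b b b], [D → . y B a], [D → . y D], [D → . y], [D → y . B a], [D → y . D], [D → y .] }  — shift, reduce
  I7: { [D → y B . a] }  — shift
  I8: { [D → y D .] }  — reduce
  I9: { [B → . - B], [B → . - b], [B → . y D], [B → y . D], [D → . b b b], [D → . y B a], [D → . y D], [D → . y], [D → y . B a], [D → y . D], [D → y .] }  — shift, reduce
  I10: { [B → y D .], [D → y D .] }  — 2 reduces
  I11: { [D → y B a .] }  — reduce
  I12: { [D → b b . b] }  — shift
  I13: { [D → b b b .] }  — reduce
  I14: { [B → - B .] }  — reduce
  I15: { [B → - b .] }  — reduce

I10 contains complete items [B → y D .], [D → y D .] — reduce-reduce conflict.

Answer: Yes — I10: [B → y D .] vs [D → y D .]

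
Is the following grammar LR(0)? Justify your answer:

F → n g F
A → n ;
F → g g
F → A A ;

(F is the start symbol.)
A grammar is LR(0) if no state in the canonical LR(0) collection has:
  - both a shift item (dot before a terminal) and a complete item (shift-reduce conflict), or
  - two or more complete items (reduce-reduce conflict; the accept item [F' → F .] counts as a complete item here).

Augment with F' → F and build the canonical LR(0) collection (I0 = CLOSURE({[F' → . F]}), then GOTO on every symbol after a dot until no new states appear). It has 12 states:
  I0: { [A → . n ;], [F → . A A ;], [F → . g g], [F → . n g F], [F' → . F] }  — shift
  I1: { [A → . n ;], [F → A . A ;] }  — shift
  I2: { [F' → F .] }  — accept
  I3: { [F → g . g] }  — shift
  I4: { [A → n . ;], [F → n . g F] }  — shift
  I5: { [A → n ; .] }  — reduce
  I6: { [A → . n ;], [F → . A A ;], [F → . g g], [F → . n g F], [F → n g . F] }  — shift
  I7: { [F → n g F .] }  — reduce
  I8: { [F → g g .] }  — reduce
  I9: { [F → A A . ;] }  — shift
  I10: { [A → n . ;] }  — shift
  I11: { [F → A A ; .] }  — reduce

Every state is either a pure shift/goto state or contains exactly one complete item and nothing to shift — no conflicts. The grammar is LR(0).

Answer: Yes, the grammar is LR(0)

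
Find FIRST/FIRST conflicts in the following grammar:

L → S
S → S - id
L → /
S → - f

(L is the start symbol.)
Yes. S → S '-' id / S → '-' f on { '-' }

A FIRST/FIRST conflict occurs when two productions N → α and N → β for the same non-terminal have FIRST(α) ∩ FIRST(β) ≠ ∅ (with ε ∈ FIRST of a nullable right-hand side, so two nullable alternatives also conflict).

FIRST sets of the non-terminals at (or reachable through a nullable prefix from) the front of some alternative:
  FIRST(S) = { '-' }

Productions for L:
  L → S: FIRST = { '-' }
  L → /: FIRST = { '/' }
Productions for S:
  S → S - id: FIRST = { '-' }
  S → - f: FIRST = { '-' }

Conflict for S: S → S - id and S → - f
  Overlap: { '-' }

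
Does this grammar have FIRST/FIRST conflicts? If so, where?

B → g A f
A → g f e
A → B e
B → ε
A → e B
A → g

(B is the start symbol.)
Yes. A → g f e / A → B e on { 'g' }; A → g f e / A → g on { 'g' }; A → B e / A → e B on { 'e' }; A → B e / A → g on { 'g' }

A FIRST/FIRST conflict occurs when two productions N → α and N → β for the same non-terminal have FIRST(α) ∩ FIRST(β) ≠ ∅ (with ε ∈ FIRST of a nullable right-hand side, so two nullable alternatives also conflict).

FIRST sets of the non-terminals at (or reachable through a nullable prefix from) the front of some alternative:
  FIRST(B) = { 'g', ε }

Productions for B:
  B → g A f: FIRST = { 'g' }
  B → ε: FIRST = { ε }
Productions for A:
  A → g f e: FIRST = { 'g' }
  A → B e: FIRST = { 'e', 'g' }
  A → e B: FIRST = { 'e' }
  A → g: FIRST = { 'g' }

Conflict for A: A → g f e and A → B e
  Overlap: { 'g' }
Conflict for A: A → g f e and A → g
  Overlap: { 'g' }
Conflict for A: A → B e and A → e B
  Overlap: { 'e' }
Conflict for A: A → B e and A → g
  Overlap: { 'g' }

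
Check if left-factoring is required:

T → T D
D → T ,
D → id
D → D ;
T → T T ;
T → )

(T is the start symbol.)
Left-factoring is needed when two productions for the same non-terminal
share a common prefix on the right-hand side.

Productions for T:
  T → T D
  T → T T ;
  T → )
Productions for D:
  D → T ,
  D → id
  D → D ;

Found common prefix 'T' in productions for T

Answer: Yes, T has productions with common prefix 'T'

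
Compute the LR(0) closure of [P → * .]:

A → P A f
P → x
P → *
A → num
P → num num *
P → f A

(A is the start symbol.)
{ [P → * .] }

To compute CLOSURE, for each item [A → α.Bβ] where B is a non-terminal, add [B → .γ] for all productions B → γ; repeat for the newly added items until nothing changes.

Start with: [P → * .]
The dot is at the end, so nothing is added.

CLOSURE = { [P → * .] }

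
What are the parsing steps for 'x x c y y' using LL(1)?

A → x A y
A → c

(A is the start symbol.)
Stack is shown with the top on the left.

Stack      Input        Action
------------------------------
A $        x x c y y $  output A → x A y
x A y $    x x c y y $  match 'x'
A y $      x c y y $    output A → x A y
x A y y $  x c y y $    match 'x'
A y y $    c y y $      output A → c
c y y $    c y y $      match 'c'
y y $      y y $        match 'y'
y $        y $          match 'y'
$          $            accept

The string is accepted.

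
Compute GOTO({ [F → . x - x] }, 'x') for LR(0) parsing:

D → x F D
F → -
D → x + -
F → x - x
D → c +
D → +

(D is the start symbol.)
GOTO(I, 'x') = CLOSURE({ [A → αX.β] : [A → α.Xβ] ∈ I, X = 'x' })

Items with dot before 'x', with the dot advanced:
  [F → . x - x] → [F → x . - x]
Closure adds nothing (no advanced item has the dot before a non-terminal).

GOTO = { [F → x . - x] }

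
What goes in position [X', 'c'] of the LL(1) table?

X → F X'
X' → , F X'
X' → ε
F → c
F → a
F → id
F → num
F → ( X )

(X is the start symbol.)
Empty (error entry)

To find M[X', 'c'], we find productions for X' where 'c' is in the predict set (PREDICT(N → α) = (FIRST(α) \ {ε}) ∪ (FOLLOW(N) if α ⇒* ε)).

Relevant sets:
  FOLLOW(X') = { $, ')' }

X' → , F X': PREDICT = { ',' }
X' → ε: PREDICT = { $, ')' }

M[X', 'c'] is empty (no production applies)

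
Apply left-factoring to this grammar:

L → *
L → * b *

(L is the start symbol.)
L → * L'
L' → ε
L' → b *

Left-factoring transforms A → αβ₁ | αβ₂ into A → αA' and A' → β₁ | β₂
(α is the longest common prefix among the alternatives). Repeat until
no nonterminal has two alternatives with a common prefix.

Round 1: L has alternatives sharing prefix '*'. Introduce L': L → * L'
  Add: L' → ε
  Add: L' → b *

No remaining common prefixes — done.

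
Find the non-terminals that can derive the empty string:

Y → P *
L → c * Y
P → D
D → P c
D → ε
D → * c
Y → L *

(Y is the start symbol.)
{ 'D', 'P' }

A non-terminal is nullable if it can derive ε (the empty string): either it has an ε-production, or it has a production whose right-hand side consists entirely of nullable non-terminals.

ε-productions: D → ε
So D is immediately nullable.
P → D: every symbol on the right is nullable, so P is nullable too.
No further non-terminal can be added: every production for the remaining non-terminals contains a terminal or a non-nullable non-terminal.
Nullable = { 'D', 'P' }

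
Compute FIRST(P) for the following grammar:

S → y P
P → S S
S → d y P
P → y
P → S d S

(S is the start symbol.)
{ 'd', 'y' }

To compute FIRST(P), examine every production with P on the left-hand side, reading each right-hand side left to right until a non-nullable symbol is reached.

FIRST sets of the other non-terminals involved (by the same procedure, iterated to a fixed point):
  FIRST(S) = { 'd', 'y' }

From P → S S:
  - S is a non-terminal: add FIRST(S) \ {ε} = { 'd', 'y' }
    S is not nullable, so stop
From P → y:
  - y is a terminal: add 'y' and stop
From P → S d S:
  - S is a non-terminal: add FIRST(S) \ {ε} = { 'd', 'y' }
    S is not nullable, so stop

Collecting: FIRST(P) = { 'd', 'y' }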